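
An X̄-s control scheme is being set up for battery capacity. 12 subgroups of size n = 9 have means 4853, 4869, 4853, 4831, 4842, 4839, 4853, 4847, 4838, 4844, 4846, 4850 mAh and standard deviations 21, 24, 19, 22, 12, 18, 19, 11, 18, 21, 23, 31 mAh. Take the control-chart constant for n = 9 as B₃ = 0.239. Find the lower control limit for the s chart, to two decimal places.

s̄ = (21 + 24 + 19 + 22 + 12 + 18 + 19 + 11 + 18 + 21 + 23 + 31) / 12 = 19.9167
LCL_s = B₃·s̄ = 0.239 × 19.9167 = 4.7601

4.76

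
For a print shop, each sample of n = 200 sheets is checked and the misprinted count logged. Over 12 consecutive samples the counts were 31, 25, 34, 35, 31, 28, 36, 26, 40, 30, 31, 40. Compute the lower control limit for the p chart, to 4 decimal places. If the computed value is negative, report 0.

0.0832

p̄ = Σdᵢ / (k·n) = 387 / (12 × 200) = 0.16125
LCL = p̄ − 3·√(p̄(1−p̄)/n) = 0.16125 − 3 × 0.02600 = 0.08324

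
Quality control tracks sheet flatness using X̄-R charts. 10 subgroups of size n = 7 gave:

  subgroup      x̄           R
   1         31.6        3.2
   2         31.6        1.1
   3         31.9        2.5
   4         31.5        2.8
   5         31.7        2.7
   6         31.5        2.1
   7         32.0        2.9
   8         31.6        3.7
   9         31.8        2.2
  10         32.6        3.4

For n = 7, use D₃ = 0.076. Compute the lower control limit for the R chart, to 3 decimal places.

R̄ = (3.2 + 1.1 + 2.5 + 2.8 + 2.7 + 2.1 + 2.9 + 3.7 + 2.2 + 3.4) / 10 = 26.6000 / 10 = 2.6600
LCL_R = D₃·R̄ = 0.076 × 2.6600 = 0.2022

0.202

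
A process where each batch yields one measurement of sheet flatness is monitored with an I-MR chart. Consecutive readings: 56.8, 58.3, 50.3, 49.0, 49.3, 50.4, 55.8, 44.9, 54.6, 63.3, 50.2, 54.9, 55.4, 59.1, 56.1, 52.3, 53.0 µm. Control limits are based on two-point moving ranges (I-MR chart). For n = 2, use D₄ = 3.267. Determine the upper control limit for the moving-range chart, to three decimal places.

15.600

Moving ranges: 1.5, 8.0, 1.3, 0.3, 1.1, 5.4, 10.9, 9.7, 8.7, 13.1, 4.7, 0.5, 3.7, 3.0, 3.8, 0.7; M̄R̄ = 76.4000 / 16 = 4.7750
UCL_MR = D₄·M̄R̄ = 3.267 × 4.7750 = 15.5999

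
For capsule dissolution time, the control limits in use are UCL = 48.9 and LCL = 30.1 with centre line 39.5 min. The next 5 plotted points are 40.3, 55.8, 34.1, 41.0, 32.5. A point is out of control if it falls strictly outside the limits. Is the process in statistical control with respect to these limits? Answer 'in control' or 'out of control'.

Compare each point to [30.1, 48.9]: sample 2 = 55.8 > UCL.

out of control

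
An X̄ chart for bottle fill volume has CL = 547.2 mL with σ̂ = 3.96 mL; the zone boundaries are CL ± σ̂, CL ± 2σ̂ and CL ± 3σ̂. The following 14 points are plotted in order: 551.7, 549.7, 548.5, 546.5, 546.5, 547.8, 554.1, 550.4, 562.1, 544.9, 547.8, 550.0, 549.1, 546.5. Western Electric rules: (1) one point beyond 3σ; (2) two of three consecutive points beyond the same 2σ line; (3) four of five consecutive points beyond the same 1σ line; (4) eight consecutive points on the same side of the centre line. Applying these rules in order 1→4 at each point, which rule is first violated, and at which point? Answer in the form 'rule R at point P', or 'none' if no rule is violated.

Zone of each point (C = within 1σ̂, B = 1σ̂–2σ̂, A = 2σ̂–3σ̂, * = beyond 3σ̂; sign = side of CL): 1:+B, 2:+C, 3:+C, 4:-C, 5:-C, 6:+C, 7:+B, 8:+C, 9:+*, 10:-C, 11:+C, 12:+C, 13:+C, 14:-C
Rule 1 (one point beyond the 3σ limits) is satisfied at point 9.

rule 1 at point 9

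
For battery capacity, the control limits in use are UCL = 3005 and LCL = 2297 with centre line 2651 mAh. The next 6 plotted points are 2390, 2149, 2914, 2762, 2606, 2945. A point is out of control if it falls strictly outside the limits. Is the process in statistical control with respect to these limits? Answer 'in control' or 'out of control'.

out of control

Compare each point to [2297, 3005]: sample 2 = 2149 < LCL.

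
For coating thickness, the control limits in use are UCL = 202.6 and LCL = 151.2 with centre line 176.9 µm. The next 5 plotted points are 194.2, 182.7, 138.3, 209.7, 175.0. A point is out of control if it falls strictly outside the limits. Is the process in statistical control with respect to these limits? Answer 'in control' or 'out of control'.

out of control

Compare each point to [151.2, 202.6]: sample 3 = 138.3 < LCL; sample 4 = 209.7 > UCL.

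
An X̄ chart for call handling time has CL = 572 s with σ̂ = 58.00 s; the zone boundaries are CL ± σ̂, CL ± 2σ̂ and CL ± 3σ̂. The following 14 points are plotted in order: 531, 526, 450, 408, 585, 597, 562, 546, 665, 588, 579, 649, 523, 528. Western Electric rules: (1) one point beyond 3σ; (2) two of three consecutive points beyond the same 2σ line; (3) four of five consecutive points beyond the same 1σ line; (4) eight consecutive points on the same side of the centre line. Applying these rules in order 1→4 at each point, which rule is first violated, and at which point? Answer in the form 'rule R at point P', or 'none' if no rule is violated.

rule 2 at point 4

Zone of each point (C = within 1σ̂, B = 1σ̂–2σ̂, A = 2σ̂–3σ̂, * = beyond 3σ̂; sign = side of CL): 1:-C, 2:-C, 3:-A, 4:-A, 5:+C, 6:+C, 7:-C, 8:-C, 9:+B, 10:+C, 11:+C, 12:+B, 13:-C, 14:-C
Rule 2 (two of three consecutive points beyond the same 2σ limit) is satisfied at point 4.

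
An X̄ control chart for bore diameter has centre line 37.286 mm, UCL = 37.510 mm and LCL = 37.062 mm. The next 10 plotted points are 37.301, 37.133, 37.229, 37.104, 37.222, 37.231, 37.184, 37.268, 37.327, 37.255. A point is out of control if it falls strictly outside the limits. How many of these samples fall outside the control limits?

All 10 points lie within [37.062, 37.510].

0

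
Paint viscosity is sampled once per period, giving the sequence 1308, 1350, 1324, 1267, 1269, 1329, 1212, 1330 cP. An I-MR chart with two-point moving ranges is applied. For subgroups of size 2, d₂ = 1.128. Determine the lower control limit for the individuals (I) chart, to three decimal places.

1138.291

X̄ = (1308 + 1350 + 1324 + 1267 + 1269 + 1329 + 1212 + 1330) / 8 = 1298.6250
Moving ranges: 42, 26, 57, 2, 60, 117, 118; M̄R̄ = 422.0000 / 7 = 60.2857
LCL = X̄ − 3·M̄R̄/d₂ = 1298.6250 − 3 × 60.2857 / 1.128 = 1138.2907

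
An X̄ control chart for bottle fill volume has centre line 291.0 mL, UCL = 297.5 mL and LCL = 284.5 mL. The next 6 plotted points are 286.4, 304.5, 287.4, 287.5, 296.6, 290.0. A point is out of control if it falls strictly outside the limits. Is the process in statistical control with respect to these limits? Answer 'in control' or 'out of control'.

out of control

Compare each point to [284.5, 297.5]: sample 2 = 304.5 > UCL.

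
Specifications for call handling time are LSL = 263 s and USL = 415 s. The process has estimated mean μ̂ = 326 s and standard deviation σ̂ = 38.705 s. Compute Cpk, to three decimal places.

0.543

Cpu = (USL − μ̂) / (3σ̂) = (415 − 326) / (3 × 38.705) = 0.7665; Cpl = (μ̂ − LSL) / (3σ̂) = (326 − 263) / (3 × 38.705) = 0.5426; Cpk = min(Cpu, Cpl) = 0.5426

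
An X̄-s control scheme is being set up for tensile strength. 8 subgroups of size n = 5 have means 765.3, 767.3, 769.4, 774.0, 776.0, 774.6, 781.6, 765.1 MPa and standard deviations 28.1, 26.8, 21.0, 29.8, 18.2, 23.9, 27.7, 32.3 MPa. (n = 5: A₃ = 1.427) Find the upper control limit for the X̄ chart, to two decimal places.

X̄̄ = (765.3 + 767.3 + 769.4 + 774.0 + 776.0 + 774.6 + 781.6 + 765.1) / 8 = 771.6625
s̄ = (28.1 + 26.8 + 21.0 + 29.8 + 18.2 + 23.9 + 27.7 + 32.3) / 8 = 25.9750
UCL = X̄̄ + A₃·s̄ = 771.6625 + 1.427 × 25.9750 = 808.7288

808.73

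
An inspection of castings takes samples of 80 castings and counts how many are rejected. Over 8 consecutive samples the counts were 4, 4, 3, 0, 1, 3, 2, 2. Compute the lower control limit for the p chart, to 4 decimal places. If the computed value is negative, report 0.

p̄ = Σdᵢ / (k·n) = 19 / (8 × 80) = 0.02969
LCL = p̄ − 3·√(p̄(1−p̄)/n) = 0.02969 − 3 × 0.01898 = -0.02724 → 0 (negative, so LCL = 0)

0.0000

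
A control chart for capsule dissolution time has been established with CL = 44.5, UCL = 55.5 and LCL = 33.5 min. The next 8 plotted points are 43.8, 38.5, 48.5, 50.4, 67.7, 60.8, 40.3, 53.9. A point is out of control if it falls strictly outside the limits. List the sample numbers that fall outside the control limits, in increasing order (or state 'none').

Compare each point to [33.5, 55.5]: sample 5 = 67.7 > UCL; sample 6 = 60.8 > UCL.

5, 6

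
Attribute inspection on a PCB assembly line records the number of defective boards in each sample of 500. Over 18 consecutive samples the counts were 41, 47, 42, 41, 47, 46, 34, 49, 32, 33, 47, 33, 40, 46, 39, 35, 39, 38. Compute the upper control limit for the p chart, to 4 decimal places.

p̄ = Σdᵢ / (k·n) = 729 / (18 × 500) = 0.08100
UCL = p̄ + 3·√(p̄(1−p̄)/n) = 0.08100 + 3 × √(0.08100×0.91900/500) = 0.08100 + 3 × 0.01220 = 0.11760

0.1176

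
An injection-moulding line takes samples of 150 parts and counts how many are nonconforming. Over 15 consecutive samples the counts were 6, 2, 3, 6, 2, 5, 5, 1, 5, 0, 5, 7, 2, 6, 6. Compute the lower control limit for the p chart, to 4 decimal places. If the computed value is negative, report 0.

p̄ = Σdᵢ / (k·n) = 61 / (15 × 150) = 0.02711
LCL = p̄ − 3·√(p̄(1−p̄)/n) = 0.02711 − 3 × 0.01326 = -0.01267 → 0 (negative, so LCL = 0)

0.0000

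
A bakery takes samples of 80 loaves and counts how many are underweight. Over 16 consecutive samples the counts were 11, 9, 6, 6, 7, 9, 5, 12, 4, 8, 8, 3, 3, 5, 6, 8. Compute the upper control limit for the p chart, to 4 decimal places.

0.1799

p̄ = Σdᵢ / (k·n) = 110 / (16 × 80) = 0.08594
UCL = p̄ + 3·√(p̄(1−p̄)/n) = 0.08594 + 3 × √(0.08594×0.91406/80) = 0.08594 + 3 × 0.03134 = 0.17994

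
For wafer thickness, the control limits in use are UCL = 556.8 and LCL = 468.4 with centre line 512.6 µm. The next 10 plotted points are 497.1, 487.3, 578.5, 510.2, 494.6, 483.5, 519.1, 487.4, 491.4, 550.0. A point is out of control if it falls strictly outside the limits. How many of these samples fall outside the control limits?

Compare each point to [468.4, 556.8]: sample 3 = 578.5 > UCL.

1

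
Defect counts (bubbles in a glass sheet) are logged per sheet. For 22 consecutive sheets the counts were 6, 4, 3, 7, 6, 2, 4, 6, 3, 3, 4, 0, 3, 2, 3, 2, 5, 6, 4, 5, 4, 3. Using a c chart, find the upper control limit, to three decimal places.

9.760

c̄ = (6 + 4 + 3 + 7 + 6 + 2 + 4 + 6 + 3 + 3 + 4 + 0 + 3 + 2 + 3 + 2 + 5 + 6 + 4 + 5 + 4 + 3) / 22 = 85 / 22 = 3.8636
UCL = c̄ + 3√c̄ = 3.8636 + 3 × √3.8636 = 3.8636 + 3 × 1.9656 = 9.7605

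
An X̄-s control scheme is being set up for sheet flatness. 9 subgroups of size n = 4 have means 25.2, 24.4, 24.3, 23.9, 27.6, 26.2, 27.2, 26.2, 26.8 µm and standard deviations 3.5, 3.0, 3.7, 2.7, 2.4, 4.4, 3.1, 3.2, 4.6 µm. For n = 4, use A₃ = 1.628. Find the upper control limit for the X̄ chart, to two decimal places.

X̄̄ = (25.2 + 24.4 + 24.3 + 23.9 + 27.6 + 26.2 + 27.2 + 26.2 + 26.8) / 9 = 25.7556
s̄ = (3.5 + 3.0 + 3.7 + 2.7 + 2.4 + 4.4 + 3.1 + 3.2 + 4.6) / 9 = 3.4000
UCL = X̄̄ + A₃·s̄ = 25.7556 + 1.628 × 3.4000 = 31.2908

31.29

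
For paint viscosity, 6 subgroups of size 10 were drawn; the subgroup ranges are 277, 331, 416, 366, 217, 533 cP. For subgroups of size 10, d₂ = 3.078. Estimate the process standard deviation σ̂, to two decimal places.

115.88

R̄ = (277 + 331 + 416 + 366 + 217 + 533) / 6 = 356.6667
σ̂ = R̄ / d₂ = 356.6667 / 3.078 = 115.8761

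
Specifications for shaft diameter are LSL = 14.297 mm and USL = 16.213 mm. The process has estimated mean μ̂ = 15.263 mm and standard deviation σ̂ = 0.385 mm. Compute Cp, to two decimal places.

0.83

Cp = (USL − LSL) / (6σ̂) = (16.213 − 14.297) / (6 × 0.385) = 1.9160 / 2.3100 = 0.8294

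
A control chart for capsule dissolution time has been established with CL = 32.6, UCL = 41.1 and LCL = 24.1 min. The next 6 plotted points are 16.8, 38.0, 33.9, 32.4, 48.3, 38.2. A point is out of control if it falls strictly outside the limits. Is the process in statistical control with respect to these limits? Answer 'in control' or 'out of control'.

out of control

Compare each point to [24.1, 41.1]: sample 1 = 16.8 < LCL; sample 5 = 48.3 > UCL.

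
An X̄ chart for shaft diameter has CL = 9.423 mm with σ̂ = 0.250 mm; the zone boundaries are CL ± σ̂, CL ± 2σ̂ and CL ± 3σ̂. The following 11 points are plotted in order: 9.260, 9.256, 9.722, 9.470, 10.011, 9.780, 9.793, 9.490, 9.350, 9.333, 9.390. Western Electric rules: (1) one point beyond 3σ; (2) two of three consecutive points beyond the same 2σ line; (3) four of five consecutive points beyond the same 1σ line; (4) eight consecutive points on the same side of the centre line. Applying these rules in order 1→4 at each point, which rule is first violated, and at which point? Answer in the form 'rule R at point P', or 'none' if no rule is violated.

rule 3 at point 7

Zone of each point (C = within 1σ̂, B = 1σ̂–2σ̂, A = 2σ̂–3σ̂, * = beyond 3σ̂; sign = side of CL): 1:-C, 2:-C, 3:+B, 4:+C, 5:+A, 6:+B, 7:+B, 8:+C, 9:-C, 10:-C, 11:-C
Rule 3 (four of five consecutive points beyond the same 1σ limit) is satisfied at point 7.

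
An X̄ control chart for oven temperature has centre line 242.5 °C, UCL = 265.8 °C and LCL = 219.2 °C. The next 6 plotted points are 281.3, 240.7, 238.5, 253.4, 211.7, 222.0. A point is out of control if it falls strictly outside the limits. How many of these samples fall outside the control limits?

2

Compare each point to [219.2, 265.8]: sample 1 = 281.3 > UCL; sample 5 = 211.7 < LCL.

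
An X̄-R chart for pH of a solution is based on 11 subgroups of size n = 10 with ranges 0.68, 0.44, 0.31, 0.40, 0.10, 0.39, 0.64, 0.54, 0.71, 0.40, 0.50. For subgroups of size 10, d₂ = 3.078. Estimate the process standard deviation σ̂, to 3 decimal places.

R̄ = (0.68 + 0.44 + 0.31 + 0.40 + 0.10 + 0.39 + 0.64 + 0.54 + 0.71 + 0.40 + 0.50) / 11 = 0.4645
σ̂ = R̄ / d₂ = 0.4645 / 3.078 = 0.1509

0.151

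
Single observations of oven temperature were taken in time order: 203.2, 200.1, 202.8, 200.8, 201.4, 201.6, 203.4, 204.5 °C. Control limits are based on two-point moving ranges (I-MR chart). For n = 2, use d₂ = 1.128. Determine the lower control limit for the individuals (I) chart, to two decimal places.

197.86

X̄ = (203.2 + 200.1 + 202.8 + 200.8 + 201.4 + 201.6 + 203.4 + 204.5) / 8 = 202.2250
Moving ranges: 3.1, 2.7, 2.0, 0.6, 0.2, 1.8, 1.1; M̄R̄ = 11.5000 / 7 = 1.6429
LCL = X̄ − 3·M̄R̄/d₂ = 202.2250 − 3 × 1.6429 / 1.128 = 197.8557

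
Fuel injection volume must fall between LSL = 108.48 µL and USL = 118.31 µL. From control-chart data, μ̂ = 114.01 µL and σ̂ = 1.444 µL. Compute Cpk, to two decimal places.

Cpu = (USL − μ̂) / (3σ̂) = (118.31 − 114.01) / (3 × 1.444) = 0.9926; Cpl = (μ̂ − LSL) / (3σ̂) = (114.01 − 108.48) / (3 × 1.444) = 1.2765; Cpk = min(Cpu, Cpl) = 0.9926

0.99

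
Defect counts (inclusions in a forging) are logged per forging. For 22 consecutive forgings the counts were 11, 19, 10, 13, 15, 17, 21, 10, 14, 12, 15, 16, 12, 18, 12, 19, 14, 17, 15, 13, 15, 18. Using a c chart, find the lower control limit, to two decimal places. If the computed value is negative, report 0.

c̄ = (11 + 19 + 10 + 13 + 15 + 17 + 21 + 10 + 14 + 12 + 15 + 16 + 12 + 18 + 12 + 19 + 14 + 17 + 15 + 13 + 15 + 18) / 22 = 326 / 22 = 14.8182
LCL = c̄ − 3√c̄ = 14.8182 − 3 × 3.8494 = 3.2699

3.27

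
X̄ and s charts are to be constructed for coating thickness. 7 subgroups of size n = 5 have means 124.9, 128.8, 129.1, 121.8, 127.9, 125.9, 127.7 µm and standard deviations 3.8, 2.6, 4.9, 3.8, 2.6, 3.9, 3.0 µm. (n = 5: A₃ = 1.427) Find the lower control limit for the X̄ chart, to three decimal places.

X̄̄ = (124.9 + 128.8 + 129.1 + 121.8 + 127.9 + 125.9 + 127.7) / 7 = 126.5857
s̄ = (3.8 + 2.6 + 4.9 + 3.8 + 2.6 + 3.9 + 3.0) / 7 = 3.5143
LCL = X̄̄ − A₃·s̄ = 126.5857 − 1.427 × 3.5143 = 121.5708

121.571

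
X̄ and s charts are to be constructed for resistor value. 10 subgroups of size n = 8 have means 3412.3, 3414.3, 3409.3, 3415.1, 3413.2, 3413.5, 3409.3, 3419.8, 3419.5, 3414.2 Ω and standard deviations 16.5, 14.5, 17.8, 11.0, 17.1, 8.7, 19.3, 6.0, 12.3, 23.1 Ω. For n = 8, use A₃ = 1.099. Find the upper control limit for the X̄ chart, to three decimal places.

3430.128

X̄̄ = (3412.3 + 3414.3 + 3409.3 + 3415.1 + 3413.2 + 3413.5 + 3409.3 + 3419.8 + 3419.5 + 3414.2) / 10 = 3414.0500
s̄ = (16.5 + 14.5 + 17.8 + 11.0 + 17.1 + 8.7 + 19.3 + 6.0 + 12.3 + 23.1) / 10 = 14.6300
UCL = X̄̄ + A₃·s̄ = 3414.0500 + 1.099 × 14.6300 = 3430.1284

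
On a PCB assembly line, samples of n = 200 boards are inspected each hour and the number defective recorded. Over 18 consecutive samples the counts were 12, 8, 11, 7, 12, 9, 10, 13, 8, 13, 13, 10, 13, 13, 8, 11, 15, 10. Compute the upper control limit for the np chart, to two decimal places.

20.52

p̄ = Σdᵢ / (k·n) = 196 / (18 × 200) = 0.05444
UCL = np̄ + 3·√(np̄(1−p̄)) = 10.8889 + 3 × √(10.8889×0.94556) = 10.8889 + 3 × 3.2087 = 20.5151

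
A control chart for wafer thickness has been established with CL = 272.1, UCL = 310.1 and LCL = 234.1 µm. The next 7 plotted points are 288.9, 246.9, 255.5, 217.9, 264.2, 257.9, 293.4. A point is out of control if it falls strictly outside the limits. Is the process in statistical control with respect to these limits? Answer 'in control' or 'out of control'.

Compare each point to [234.1, 310.1]: sample 4 = 217.9 < LCL.

out of control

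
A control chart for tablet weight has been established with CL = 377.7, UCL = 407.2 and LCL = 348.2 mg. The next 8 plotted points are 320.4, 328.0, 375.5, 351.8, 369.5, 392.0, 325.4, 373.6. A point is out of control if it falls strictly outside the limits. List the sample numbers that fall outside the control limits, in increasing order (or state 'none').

1, 2, 7

Compare each point to [348.2, 407.2]: sample 1 = 320.4 < LCL; sample 2 = 328.0 < LCL; sample 7 = 325.4 < LCL.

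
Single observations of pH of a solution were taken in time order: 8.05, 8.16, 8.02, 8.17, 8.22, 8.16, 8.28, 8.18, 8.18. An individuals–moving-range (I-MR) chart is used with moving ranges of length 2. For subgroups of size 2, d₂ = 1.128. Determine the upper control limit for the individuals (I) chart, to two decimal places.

X̄ = (8.05 + 8.16 + 8.02 + 8.17 + 8.22 + 8.16 + 8.28 + 8.18 + 8.18) / 9 = 8.1578
Moving ranges: 0.11, 0.14, 0.15, 0.05, 0.06, 0.12, 0.10, 0.00; M̄R̄ = 0.7300 / 8 = 0.0912
UCL = X̄ + 3·M̄R̄/d₂ = 8.1578 + 3 × 0.0912 / 1.128 = 8.4005

8.40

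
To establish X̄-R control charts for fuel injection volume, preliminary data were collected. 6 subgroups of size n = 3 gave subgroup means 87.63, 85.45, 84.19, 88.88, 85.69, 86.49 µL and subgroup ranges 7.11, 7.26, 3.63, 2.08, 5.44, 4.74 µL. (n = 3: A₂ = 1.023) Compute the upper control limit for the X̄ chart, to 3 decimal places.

91.548

X̄̄ = (87.63 + 85.45 + 84.19 + 88.88 + 85.69 + 86.49) / 6 = 518.3300 / 6 = 86.3883
R̄ = (7.11 + 7.26 + 3.63 + 2.08 + 5.44 + 4.74) / 6 = 30.2600 / 6 = 5.0433
UCL = X̄̄ + A₂·R̄ = 86.3883 + 1.023 × 5.0433 = 91.5477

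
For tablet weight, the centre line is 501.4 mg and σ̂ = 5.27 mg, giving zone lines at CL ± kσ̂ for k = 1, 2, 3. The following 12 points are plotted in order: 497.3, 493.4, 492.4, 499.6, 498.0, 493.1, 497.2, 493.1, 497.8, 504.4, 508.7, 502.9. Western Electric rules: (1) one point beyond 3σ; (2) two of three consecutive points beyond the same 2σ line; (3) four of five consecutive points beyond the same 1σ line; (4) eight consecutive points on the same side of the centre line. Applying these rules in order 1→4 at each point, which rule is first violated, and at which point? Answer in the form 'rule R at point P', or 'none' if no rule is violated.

Zone of each point (C = within 1σ̂, B = 1σ̂–2σ̂, A = 2σ̂–3σ̂, * = beyond 3σ̂; sign = side of CL): 1:-C, 2:-B, 3:-B, 4:-C, 5:-C, 6:-B, 7:-C, 8:-B, 9:-C, 10:+C, 11:+B, 12:+C
Rule 4 (eight consecutive points on the same side of the centre line) is satisfied at point 8.

rule 4 at point 8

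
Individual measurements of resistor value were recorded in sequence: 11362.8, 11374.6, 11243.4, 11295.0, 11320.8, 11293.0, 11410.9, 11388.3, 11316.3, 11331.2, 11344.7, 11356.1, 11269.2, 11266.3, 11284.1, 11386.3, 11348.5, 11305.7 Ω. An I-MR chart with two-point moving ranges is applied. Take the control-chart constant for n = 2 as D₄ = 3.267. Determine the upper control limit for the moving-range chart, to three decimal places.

Moving ranges: 11.8, 131.2, 51.6, 25.8, 27.8, 117.9, 22.6, 72.0, 14.9, 13.5, 11.4, 86.9, 2.9, 17.8, 102.2, 37.8, 42.8; M̄R̄ = 790.9000 / 17 = 46.5235
UCL_MR = D₄·M̄R̄ = 3.267 × 46.5235 = 151.9924

151.992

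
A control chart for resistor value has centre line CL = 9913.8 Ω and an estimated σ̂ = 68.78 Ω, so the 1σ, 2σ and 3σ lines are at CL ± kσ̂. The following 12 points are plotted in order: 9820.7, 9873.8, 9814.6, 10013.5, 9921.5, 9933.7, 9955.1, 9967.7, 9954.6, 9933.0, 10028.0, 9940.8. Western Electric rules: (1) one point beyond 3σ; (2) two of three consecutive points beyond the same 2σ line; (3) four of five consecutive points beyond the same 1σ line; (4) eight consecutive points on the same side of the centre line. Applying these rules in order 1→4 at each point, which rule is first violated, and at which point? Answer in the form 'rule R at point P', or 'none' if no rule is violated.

Zone of each point (C = within 1σ̂, B = 1σ̂–2σ̂, A = 2σ̂–3σ̂, * = beyond 3σ̂; sign = side of CL): 1:-B, 2:-C, 3:-B, 4:+B, 5:+C, 6:+C, 7:+C, 8:+C, 9:+C, 10:+C, 11:+B, 12:+C
Rule 4 (eight consecutive points on the same side of the centre line) is satisfied at point 11.

rule 4 at point 11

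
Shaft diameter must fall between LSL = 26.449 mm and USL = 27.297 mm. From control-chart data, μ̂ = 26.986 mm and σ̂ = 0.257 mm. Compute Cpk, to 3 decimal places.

Cpu = (USL − μ̂) / (3σ̂) = (27.297 − 26.986) / (3 × 0.257) = 0.4034; Cpl = (μ̂ − LSL) / (3σ̂) = (26.986 − 26.449) / (3 × 0.257) = 0.6965; Cpk = min(Cpu, Cpl) = 0.4034

0.403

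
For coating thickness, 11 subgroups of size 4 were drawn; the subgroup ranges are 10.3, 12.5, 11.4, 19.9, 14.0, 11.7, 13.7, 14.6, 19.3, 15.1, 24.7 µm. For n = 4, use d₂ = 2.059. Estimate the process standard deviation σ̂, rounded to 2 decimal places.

R̄ = (10.3 + 12.5 + 11.4 + 19.9 + 14.0 + 11.7 + 13.7 + 14.6 + 19.3 + 15.1 + 24.7) / 11 = 15.2000
σ̂ = R̄ / d₂ = 15.2000 / 2.059 = 7.3822

7.38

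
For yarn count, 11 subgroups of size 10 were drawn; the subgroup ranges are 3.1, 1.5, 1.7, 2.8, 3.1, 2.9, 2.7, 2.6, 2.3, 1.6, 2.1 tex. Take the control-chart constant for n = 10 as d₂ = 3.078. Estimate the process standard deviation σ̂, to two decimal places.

R̄ = (3.1 + 1.5 + 1.7 + 2.8 + 3.1 + 2.9 + 2.7 + 2.6 + 2.3 + 1.6 + 2.1) / 11 = 2.4000
σ̂ = R̄ / d₂ = 2.4000 / 3.078 = 0.7797

0.78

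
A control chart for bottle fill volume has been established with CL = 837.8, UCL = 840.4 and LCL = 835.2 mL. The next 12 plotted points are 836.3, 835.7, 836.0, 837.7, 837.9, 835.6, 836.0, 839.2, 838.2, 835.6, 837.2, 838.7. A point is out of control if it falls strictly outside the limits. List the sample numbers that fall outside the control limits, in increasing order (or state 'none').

none

All 12 points lie within [835.2, 840.4].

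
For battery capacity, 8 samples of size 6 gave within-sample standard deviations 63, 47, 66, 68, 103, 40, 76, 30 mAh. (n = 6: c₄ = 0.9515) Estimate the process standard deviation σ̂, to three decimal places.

s̄ = (63 + 47 + 66 + 68 + 103 + 40 + 76 + 30) / 8 = 61.6250
σ̂ = s̄ / c₄ = 61.6250 / 0.9515 = 64.7662

64.766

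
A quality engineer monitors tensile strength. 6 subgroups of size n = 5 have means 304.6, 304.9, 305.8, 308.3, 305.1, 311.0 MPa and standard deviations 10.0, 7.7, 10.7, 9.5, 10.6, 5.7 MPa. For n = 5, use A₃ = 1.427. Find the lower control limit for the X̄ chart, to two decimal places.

X̄̄ = (304.6 + 304.9 + 305.8 + 308.3 + 305.1 + 311.0) / 6 = 306.6167
s̄ = (10.0 + 7.7 + 10.7 + 9.5 + 10.6 + 5.7) / 6 = 9.0333
LCL = X̄̄ − A₃·s̄ = 306.6167 − 1.427 × 9.0333 = 293.7261

293.73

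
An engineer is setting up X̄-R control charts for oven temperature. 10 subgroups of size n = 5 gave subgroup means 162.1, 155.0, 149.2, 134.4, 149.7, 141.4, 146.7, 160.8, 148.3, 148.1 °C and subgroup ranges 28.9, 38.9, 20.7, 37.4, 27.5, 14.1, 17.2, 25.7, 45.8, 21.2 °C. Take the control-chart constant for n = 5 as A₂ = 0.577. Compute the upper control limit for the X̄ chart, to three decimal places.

X̄̄ = (162.1 + 155.0 + 149.2 + 134.4 + 149.7 + 141.4 + 146.7 + 160.8 + 148.3 + 148.1) / 10 = 1495.7000 / 10 = 149.5700
R̄ = (28.9 + 38.9 + 20.7 + 37.4 + 27.5 + 14.1 + 17.2 + 25.7 + 45.8 + 21.2) / 10 = 277.4000 / 10 = 27.7400
UCL = X̄̄ + A₂·R̄ = 149.5700 + 0.577 × 27.7400 = 165.5760

165.576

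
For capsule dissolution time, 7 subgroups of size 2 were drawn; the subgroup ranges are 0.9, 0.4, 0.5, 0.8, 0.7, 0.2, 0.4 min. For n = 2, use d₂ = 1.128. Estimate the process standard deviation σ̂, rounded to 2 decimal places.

0.49

R̄ = (0.9 + 0.4 + 0.5 + 0.8 + 0.7 + 0.2 + 0.4) / 7 = 0.5571
σ̂ = R̄ / d₂ = 0.5571 / 1.128 = 0.4939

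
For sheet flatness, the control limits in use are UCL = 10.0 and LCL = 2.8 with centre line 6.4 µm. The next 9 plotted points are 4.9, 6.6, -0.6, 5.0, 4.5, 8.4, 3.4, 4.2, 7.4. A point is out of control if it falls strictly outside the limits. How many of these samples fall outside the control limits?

Compare each point to [2.8, 10.0]: sample 3 = -0.6 < LCL.

1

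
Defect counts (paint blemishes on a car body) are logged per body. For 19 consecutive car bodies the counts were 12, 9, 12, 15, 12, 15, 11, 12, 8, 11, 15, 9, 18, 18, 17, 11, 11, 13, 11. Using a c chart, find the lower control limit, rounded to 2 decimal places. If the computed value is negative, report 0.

1.97

c̄ = (12 + 9 + 12 + 15 + 12 + 15 + 11 + 12 + 8 + 11 + 15 + 9 + 18 + 18 + 17 + 11 + 11 + 13 + 11) / 19 = 240 / 19 = 12.6316
LCL = c̄ − 3√c̄ = 12.6316 − 3 × 3.5541 = 1.9693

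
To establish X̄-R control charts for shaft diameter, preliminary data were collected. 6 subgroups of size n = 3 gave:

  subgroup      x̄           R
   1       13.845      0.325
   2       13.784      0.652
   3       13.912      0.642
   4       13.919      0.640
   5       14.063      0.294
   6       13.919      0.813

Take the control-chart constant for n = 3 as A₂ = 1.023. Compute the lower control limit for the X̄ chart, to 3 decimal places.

13.333

X̄̄ = (13.845 + 13.784 + 13.912 + 13.919 + 14.063 + 13.919) / 6 = 83.4420 / 6 = 13.9070
R̄ = (0.325 + 0.652 + 0.642 + 0.640 + 0.294 + 0.813) / 6 = 3.3660 / 6 = 0.5610
LCL = X̄̄ − A₂·R̄ = 13.9070 − 1.023 × 0.5610 = 13.3331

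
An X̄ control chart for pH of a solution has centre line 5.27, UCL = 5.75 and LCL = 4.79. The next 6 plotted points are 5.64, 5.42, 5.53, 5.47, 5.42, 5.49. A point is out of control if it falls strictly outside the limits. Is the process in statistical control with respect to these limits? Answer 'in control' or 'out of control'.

All 6 points lie within [4.79, 5.75].

in control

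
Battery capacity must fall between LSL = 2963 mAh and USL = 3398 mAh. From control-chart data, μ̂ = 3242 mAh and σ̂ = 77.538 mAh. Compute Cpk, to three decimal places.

Cpu = (USL − μ̂) / (3σ̂) = (3398 − 3242) / (3 × 77.538) = 0.6706; Cpl = (μ̂ − LSL) / (3σ̂) = (3242 − 2963) / (3 × 77.538) = 1.1994; Cpk = min(Cpu, Cpl) = 0.6706

0.671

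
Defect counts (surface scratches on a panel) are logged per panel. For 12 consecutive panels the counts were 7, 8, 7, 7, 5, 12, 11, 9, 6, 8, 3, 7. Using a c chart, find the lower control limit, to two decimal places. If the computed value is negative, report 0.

0.00

c̄ = (7 + 8 + 7 + 7 + 5 + 12 + 11 + 9 + 6 + 8 + 3 + 7) / 12 = 90 / 12 = 7.5000
LCL = c̄ − 3√c̄ = 7.5000 − 3 × 2.7386 = -0.7158 → 0 (cannot be negative)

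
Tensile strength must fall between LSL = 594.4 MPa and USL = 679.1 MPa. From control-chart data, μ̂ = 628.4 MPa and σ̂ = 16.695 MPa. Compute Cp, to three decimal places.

Cp = (USL − LSL) / (6σ̂) = (679.1 − 594.4) / (6 × 16.695) = 84.7000 / 100.1700 = 0.8456

0.846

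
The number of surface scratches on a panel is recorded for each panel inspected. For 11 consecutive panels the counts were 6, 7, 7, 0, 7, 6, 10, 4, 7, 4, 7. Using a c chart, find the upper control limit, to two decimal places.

13.20

c̄ = (6 + 7 + 7 + 0 + 7 + 6 + 10 + 4 + 7 + 4 + 7) / 11 = 65 / 11 = 5.9091
UCL = c̄ + 3√c̄ = 5.9091 + 3 × √5.9091 = 5.9091 + 3 × 2.4309 = 13.2017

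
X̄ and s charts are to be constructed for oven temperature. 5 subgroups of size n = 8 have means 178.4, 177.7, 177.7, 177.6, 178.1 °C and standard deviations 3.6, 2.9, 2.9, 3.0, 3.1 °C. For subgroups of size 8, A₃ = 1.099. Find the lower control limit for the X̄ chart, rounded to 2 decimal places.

X̄̄ = (178.4 + 177.7 + 177.7 + 177.6 + 178.1) / 5 = 177.9000
s̄ = (3.6 + 2.9 + 2.9 + 3.0 + 3.1) / 5 = 3.1000
LCL = X̄̄ − A₃·s̄ = 177.9000 − 1.099 × 3.1000 = 174.4931

174.49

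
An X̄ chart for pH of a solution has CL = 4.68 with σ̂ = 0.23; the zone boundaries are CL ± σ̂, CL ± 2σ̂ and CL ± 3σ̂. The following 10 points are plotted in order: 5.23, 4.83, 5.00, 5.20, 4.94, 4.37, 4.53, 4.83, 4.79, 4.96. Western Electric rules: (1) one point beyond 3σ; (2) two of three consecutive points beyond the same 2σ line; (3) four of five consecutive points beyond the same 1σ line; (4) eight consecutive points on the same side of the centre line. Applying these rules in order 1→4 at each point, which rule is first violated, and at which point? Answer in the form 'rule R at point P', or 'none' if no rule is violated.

Zone of each point (C = within 1σ̂, B = 1σ̂–2σ̂, A = 2σ̂–3σ̂, * = beyond 3σ̂; sign = side of CL): 1:+A, 2:+C, 3:+B, 4:+A, 5:+B, 6:-B, 7:-C, 8:+C, 9:+C, 10:+B
Rule 3 (four of five consecutive points beyond the same 1σ limit) is satisfied at point 5.

rule 3 at point 5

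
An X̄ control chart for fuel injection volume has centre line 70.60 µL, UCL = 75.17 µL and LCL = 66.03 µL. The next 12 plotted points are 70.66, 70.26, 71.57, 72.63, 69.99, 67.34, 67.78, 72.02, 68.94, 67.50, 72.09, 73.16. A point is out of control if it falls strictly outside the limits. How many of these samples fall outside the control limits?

All 12 points lie within [66.03, 75.17].

0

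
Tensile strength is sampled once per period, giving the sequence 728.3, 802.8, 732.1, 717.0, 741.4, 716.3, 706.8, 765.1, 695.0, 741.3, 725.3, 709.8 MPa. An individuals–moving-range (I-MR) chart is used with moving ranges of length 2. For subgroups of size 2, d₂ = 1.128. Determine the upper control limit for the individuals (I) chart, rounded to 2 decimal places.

834.64

X̄ = (728.3 + 802.8 + 732.1 + 717.0 + 741.4 + 716.3 + 706.8 + 765.1 + 695.0 + 741.3 + 725.3 + 709.8) / 12 = 731.7667
Moving ranges: 74.5, 70.7, 15.1, 24.4, 25.1, 9.5, 58.3, 70.1, 46.3, 16.0, 15.5; M̄R̄ = 425.5000 / 11 = 38.6818
UCL = X̄ + 3·M̄R̄/d₂ = 731.7667 + 3 × 38.6818 / 1.128 = 834.6438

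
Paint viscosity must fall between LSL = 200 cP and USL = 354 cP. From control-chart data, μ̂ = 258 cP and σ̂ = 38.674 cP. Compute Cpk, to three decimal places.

Cpu = (USL − μ̂) / (3σ̂) = (354 − 258) / (3 × 38.674) = 0.8274; Cpl = (μ̂ − LSL) / (3σ̂) = (258 − 200) / (3 × 38.674) = 0.4999; Cpk = min(Cpu, Cpl) = 0.4999

0.500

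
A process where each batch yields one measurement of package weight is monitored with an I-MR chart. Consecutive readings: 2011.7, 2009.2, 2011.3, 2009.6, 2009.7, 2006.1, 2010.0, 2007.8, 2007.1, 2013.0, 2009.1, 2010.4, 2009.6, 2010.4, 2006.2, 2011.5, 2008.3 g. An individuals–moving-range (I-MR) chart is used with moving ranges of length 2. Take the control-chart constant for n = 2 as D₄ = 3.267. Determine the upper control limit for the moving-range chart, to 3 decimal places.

8.617

Moving ranges: 2.5, 2.1, 1.7, 0.1, 3.6, 3.9, 2.2, 0.7, 5.9, 3.9, 1.3, 0.8, 0.8, 4.2, 5.3, 3.2; M̄R̄ = 42.2000 / 16 = 2.6375
UCL_MR = D₄·M̄R̄ = 3.267 × 2.6375 = 8.6167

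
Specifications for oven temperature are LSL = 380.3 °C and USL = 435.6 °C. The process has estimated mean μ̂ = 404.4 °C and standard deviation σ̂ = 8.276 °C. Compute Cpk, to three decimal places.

Cpu = (USL − μ̂) / (3σ̂) = (435.6 − 404.4) / (3 × 8.276) = 1.2566; Cpl = (μ̂ − LSL) / (3σ̂) = (404.4 − 380.3) / (3 × 8.276) = 0.9707; Cpk = min(Cpu, Cpl) = 0.9707

0.971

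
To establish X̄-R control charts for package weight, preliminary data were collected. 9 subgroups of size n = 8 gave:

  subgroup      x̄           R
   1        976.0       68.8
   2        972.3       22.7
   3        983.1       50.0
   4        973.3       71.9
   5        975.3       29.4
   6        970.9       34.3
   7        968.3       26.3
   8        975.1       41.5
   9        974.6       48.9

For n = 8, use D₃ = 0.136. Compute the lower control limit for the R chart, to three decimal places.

5.951

R̄ = (68.8 + 22.7 + 50.0 + 71.9 + 29.4 + 34.3 + 26.3 + 41.5 + 48.9) / 9 = 393.8000 / 9 = 43.7556
LCL_R = D₃·R̄ = 0.136 × 43.7556 = 5.9508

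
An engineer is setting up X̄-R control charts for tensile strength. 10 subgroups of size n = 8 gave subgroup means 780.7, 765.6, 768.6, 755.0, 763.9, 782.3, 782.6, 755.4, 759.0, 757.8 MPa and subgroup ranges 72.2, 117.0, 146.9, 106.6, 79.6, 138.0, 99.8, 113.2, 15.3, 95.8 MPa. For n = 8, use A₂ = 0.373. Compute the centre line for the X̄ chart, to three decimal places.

X̄̄ = (780.7 + 765.6 + 768.6 + 755.0 + 763.9 + 782.3 + 782.6 + 755.4 + 759.0 + 757.8) / 10 = 7670.9000 / 10 = 767.0900
CL = X̄̄ = 767.0900

767.090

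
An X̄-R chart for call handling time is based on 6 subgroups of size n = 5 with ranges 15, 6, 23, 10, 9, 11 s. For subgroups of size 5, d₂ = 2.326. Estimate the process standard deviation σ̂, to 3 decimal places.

5.302

R̄ = (15 + 6 + 23 + 10 + 9 + 11) / 6 = 12.3333
σ̂ = R̄ / d₂ = 12.3333 / 2.326 = 5.3024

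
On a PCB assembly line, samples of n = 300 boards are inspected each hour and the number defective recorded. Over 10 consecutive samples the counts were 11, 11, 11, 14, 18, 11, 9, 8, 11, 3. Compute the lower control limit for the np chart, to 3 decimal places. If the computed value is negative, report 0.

1.063

p̄ = Σdᵢ / (k·n) = 107 / (10 × 300) = 0.03567
LCL = np̄ − 3·√(np̄(1−p̄)) = 10.7000 − 3 × 3.2122 = 1.0633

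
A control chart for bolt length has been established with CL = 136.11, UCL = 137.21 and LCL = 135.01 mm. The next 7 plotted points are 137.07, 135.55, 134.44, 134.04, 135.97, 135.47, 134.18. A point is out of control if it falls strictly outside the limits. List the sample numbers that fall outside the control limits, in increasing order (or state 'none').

3, 4, 7

Compare each point to [135.01, 137.21]: sample 3 = 134.44 < LCL; sample 4 = 134.04 < LCL; sample 7 = 134.18 < LCL.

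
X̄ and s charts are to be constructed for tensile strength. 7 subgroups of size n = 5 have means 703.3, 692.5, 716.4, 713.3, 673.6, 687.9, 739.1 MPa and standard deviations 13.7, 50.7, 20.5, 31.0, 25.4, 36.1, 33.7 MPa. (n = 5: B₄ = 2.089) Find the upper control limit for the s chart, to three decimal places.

s̄ = (13.7 + 50.7 + 20.5 + 31.0 + 25.4 + 36.1 + 33.7) / 7 = 30.1571
UCL_s = B₄·s̄ = 2.089 × 30.1571 = 62.9983

62.998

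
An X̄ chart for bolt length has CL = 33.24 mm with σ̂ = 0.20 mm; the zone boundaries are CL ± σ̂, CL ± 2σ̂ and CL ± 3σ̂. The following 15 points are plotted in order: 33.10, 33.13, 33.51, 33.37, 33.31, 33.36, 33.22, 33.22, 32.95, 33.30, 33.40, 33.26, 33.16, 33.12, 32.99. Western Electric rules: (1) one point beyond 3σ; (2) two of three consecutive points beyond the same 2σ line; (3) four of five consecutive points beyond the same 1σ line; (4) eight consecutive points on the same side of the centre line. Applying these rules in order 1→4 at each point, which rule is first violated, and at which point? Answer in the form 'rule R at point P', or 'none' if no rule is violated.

none

Zone of each point (C = within 1σ̂, B = 1σ̂–2σ̂, A = 2σ̂–3σ̂, * = beyond 3σ̂; sign = side of CL): 1:-C, 2:-C, 3:+B, 4:+C, 5:+C, 6:+C, 7:-C, 8:-C, 9:-B, 10:+C, 11:+C, 12:+C, 13:-C, 14:-C, 15:-B
No rule fires across all 15 points.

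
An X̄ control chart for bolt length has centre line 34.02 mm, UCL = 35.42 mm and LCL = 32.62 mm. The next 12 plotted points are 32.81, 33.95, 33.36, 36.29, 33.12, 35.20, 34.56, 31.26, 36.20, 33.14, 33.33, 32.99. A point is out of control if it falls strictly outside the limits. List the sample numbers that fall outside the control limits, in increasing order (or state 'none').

4, 8, 9

Compare each point to [32.62, 35.42]: sample 4 = 36.29 > UCL; sample 8 = 31.26 < LCL; sample 9 = 36.20 > UCL.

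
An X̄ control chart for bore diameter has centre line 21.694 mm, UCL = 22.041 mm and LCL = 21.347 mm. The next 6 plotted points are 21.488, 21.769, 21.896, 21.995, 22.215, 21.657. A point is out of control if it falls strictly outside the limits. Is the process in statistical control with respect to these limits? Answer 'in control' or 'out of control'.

Compare each point to [21.347, 22.041]: sample 5 = 22.215 > UCL.

out of control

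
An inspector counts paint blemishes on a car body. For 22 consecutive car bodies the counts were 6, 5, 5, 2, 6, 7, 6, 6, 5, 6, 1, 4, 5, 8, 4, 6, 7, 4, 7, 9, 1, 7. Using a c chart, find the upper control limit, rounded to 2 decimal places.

c̄ = (6 + 5 + 5 + 2 + 6 + 7 + 6 + 6 + 5 + 6 + 1 + 4 + 5 + 8 + 4 + 6 + 7 + 4 + 7 + 9 + 1 + 7) / 22 = 117 / 22 = 5.3182
UCL = c̄ + 3√c̄ = 5.3182 + 3 × √5.3182 = 5.3182 + 3 × 2.3061 = 12.2365

12.24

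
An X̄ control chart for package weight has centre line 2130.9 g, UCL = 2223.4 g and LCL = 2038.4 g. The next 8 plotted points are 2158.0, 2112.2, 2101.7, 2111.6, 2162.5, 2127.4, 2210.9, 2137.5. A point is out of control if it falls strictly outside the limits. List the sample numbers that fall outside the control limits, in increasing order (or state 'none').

All 8 points lie within [2038.4, 2223.4].

none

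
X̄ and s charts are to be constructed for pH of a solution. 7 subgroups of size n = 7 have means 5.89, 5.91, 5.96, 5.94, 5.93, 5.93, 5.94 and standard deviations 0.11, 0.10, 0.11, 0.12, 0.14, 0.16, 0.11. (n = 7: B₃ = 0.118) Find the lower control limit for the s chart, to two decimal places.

0.01

s̄ = (0.11 + 0.10 + 0.11 + 0.12 + 0.14 + 0.16 + 0.11) / 7 = 0.1214
LCL_s = B₃·s̄ = 0.118 × 0.1214 = 0.0143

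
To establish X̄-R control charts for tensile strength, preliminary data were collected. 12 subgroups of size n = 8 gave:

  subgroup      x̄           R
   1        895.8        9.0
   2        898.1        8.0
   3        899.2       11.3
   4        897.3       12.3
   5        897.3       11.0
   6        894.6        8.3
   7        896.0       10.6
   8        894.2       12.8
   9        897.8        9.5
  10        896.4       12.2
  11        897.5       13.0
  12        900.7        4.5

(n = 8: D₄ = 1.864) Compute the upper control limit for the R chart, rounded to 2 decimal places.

R̄ = (9.0 + 8.0 + 11.3 + 12.3 + 11.0 + 8.3 + 10.6 + 12.8 + 9.5 + 12.2 + 13.0 + 4.5) / 12 = 122.5000 / 12 = 10.2083
UCL_R = D₄·R̄ = 1.864 × 10.2083 = 19.0283

19.03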